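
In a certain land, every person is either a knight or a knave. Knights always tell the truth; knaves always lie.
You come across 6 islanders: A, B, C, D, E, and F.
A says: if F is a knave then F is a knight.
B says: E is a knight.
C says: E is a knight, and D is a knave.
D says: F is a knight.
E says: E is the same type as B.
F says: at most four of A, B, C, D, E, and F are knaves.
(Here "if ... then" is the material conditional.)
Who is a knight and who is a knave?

A is a knight, B is a knight, C is a knave, D is a knight, E is a knight, and F is a knight.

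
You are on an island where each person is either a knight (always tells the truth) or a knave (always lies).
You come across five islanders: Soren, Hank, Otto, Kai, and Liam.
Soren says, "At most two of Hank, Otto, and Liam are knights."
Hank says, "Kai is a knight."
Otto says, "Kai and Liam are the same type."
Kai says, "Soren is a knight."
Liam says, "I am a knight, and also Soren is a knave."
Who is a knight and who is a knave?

Soren is a knight, Hank is a knight, Otto is a knave, Kai is a knight, and Liam is a knave.

Soren is a knight, so "at most two of Hank, Otto, and Liam are knights" must be true — and it is.
As a knight, Hank's statement "Kai is a knight" should be true; it is.
Otto is a knave, so "Kai and Liam are the same type" must be false — and it is.
Kai is a knight; "Soren is a knight" is true, as required.
As a knave, Liam's statement "I am a knight, and also Soren is a knave" should be false; it is.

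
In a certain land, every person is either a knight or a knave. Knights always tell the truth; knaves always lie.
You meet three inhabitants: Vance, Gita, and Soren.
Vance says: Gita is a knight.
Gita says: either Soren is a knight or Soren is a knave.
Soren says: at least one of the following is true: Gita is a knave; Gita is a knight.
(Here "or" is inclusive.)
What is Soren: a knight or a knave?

Soren is a knight.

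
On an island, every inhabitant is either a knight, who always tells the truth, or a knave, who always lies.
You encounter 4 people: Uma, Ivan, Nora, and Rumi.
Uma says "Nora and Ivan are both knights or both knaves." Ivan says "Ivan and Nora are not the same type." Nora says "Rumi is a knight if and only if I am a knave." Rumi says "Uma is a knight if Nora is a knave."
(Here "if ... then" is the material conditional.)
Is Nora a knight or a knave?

Nora is a knave.

Consistent assignments: {Uma=knave, Ivan=knight, Nora=knave, Rumi=knave}
In every consistent assignment, Nora is a knave.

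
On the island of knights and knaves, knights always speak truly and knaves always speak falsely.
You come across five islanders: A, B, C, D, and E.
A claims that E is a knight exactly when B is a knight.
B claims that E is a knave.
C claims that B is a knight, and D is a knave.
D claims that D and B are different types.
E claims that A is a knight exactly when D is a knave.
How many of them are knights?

2

The unique consistent assignment is A=knave, B=knave, C=knave, D=knight, E=knight.
That has 2 knights.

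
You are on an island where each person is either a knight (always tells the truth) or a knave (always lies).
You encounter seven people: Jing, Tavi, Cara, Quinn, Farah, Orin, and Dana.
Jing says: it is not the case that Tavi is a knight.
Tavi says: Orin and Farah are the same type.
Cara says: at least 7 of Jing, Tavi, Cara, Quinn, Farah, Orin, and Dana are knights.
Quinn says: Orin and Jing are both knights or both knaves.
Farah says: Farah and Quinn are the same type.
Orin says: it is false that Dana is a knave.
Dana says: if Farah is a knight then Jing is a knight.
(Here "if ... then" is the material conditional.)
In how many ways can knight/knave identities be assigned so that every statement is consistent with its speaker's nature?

1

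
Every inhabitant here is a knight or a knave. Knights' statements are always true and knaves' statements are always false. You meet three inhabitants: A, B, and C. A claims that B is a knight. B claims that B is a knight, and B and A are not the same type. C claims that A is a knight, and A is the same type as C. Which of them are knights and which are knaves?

A is a knave, B is a knave, and C is a knave.

A is a knave, and the claim "B is a knight" is indeed false.
B is a knave, so "B is a knight, and B and A are not the same type" must be false — and it is.
Since C is a knave, "A is a knight, and A is the same type as C" needs to be false, which holds.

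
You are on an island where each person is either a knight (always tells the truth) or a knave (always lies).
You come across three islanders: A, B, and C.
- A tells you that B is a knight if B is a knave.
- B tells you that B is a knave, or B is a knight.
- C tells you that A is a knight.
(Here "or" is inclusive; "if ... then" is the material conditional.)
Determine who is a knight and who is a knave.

Suppose A is a knave. Then A's statement "B is a knight if B is a knave" would have to be false. Checking the 4 ways to assign the others, none is consistent with every speaker.
(For instance, with B=knight, C=knight, A's claim "B is a knight if B is a knave" comes out true where it would need to be false.)
So A must be a knight, making "B is a knight if B is a knave" true. Taking A=knight, B=knight, C=knight, each remaining statement checks out:
  B (knight): "B is a knave, or B is a knight" — true. ✓
  C (knight): "A is a knight" — true. ✓
This is the unique consistent assignment.

A is a knight, B is a knight, and C is a knight.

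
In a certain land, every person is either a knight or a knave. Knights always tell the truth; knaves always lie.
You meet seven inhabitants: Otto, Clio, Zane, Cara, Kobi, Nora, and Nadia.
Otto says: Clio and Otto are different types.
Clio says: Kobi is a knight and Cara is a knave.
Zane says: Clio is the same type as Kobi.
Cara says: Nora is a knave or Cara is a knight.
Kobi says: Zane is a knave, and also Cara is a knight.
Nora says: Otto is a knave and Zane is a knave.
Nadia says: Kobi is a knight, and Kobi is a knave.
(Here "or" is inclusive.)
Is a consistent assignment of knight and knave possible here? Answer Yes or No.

Yes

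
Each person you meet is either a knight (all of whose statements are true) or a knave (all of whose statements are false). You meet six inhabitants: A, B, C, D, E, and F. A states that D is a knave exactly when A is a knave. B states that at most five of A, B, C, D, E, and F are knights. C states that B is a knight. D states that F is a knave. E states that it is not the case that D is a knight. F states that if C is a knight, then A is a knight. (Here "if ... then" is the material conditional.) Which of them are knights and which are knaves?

Knights: B, C, and D. Knaves: A, E, and F.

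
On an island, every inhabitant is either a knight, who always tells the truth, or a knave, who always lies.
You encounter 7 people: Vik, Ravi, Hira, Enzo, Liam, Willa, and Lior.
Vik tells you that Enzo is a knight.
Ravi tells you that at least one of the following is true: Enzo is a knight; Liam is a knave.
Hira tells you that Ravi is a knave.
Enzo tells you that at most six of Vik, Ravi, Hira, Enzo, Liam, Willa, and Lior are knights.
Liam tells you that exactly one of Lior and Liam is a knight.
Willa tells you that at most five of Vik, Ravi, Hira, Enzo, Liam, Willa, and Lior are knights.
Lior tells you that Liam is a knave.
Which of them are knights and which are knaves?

Knights: Vik, Ravi, Enzo, Liam, and Willa. Knaves: Hira and Lior.

Vik is a knight; "Enzo is a knight" is True, as required.
Ravi (knight): "at least one of the following is true: Enzo is a knight; Liam is a knave" — True. ✓
As a knave, Hira's statement "Ravi is a knave" should be False; it is.
Enzo is a knight, so "at most six of Vik, Ravi, Hira, Enzo, Liam, Willa, and Lior are knights" must be True — and it is.
Liam (knight): "exactly one of Lior and Liam is a knight" — True. ✓
Willa is a knight, and the claim "at most five of Vik, Ravi, Hira, Enzo, Liam, Willa, and Lior are knights" is indeed True.
Lior is a knave, so "Liam is a knave" must be False — and it is.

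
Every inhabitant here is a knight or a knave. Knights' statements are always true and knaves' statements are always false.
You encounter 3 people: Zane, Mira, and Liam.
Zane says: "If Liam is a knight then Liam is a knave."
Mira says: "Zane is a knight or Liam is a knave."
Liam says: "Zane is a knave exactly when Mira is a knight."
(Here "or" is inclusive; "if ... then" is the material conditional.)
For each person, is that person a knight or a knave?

Zane is a knight, Mira is a knight, and Liam is a knave.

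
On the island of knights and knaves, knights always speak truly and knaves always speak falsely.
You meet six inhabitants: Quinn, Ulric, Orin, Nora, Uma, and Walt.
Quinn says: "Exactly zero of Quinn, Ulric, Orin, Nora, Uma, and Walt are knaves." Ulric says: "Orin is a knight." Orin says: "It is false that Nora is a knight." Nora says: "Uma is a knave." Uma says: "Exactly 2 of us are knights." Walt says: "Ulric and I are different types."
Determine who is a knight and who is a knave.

Quinn is a knave, and the claim "exactly zero of Quinn, Ulric, Orin, Nora, Uma, and Walt are knaves" is indeed False.
As a knave, Ulric's statement "Orin is a knight" should be False; it is.
As a knave, Orin's statement "it is false that Nora is a knight" should be False; it is.
Nora is a knight; "Uma is a knave" is True, as required.
Since Uma is a knave, "exactly 2 of us are knights" needs to be False, which holds.
Walt is a knave, and the claim "Ulric and I are different types" is indeed False.

Knights: Nora. Knaves: Quinn, Ulric, Orin, Uma, and Walt.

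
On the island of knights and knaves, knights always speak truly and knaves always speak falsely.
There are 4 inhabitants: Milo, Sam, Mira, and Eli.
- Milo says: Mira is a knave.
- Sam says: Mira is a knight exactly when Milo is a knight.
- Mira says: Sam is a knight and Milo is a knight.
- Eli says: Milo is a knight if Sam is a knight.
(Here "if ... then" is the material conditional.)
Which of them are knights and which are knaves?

Suppose Milo is a knave. Then Milo's statement "Mira is a knave" would have to be false. Checking the 8 ways to assign the others, none is consistent with every speaker.
(For instance, with Sam=knave, Mira=knave, Eli=knight, Milo's claim "Mira is a knave" comes out true where it would need to be false.)
So Milo must be a knight, making "Mira is a knave" true. Taking Milo=knight, Sam=knave, Mira=knave, Eli=knight, each remaining statement checks out:
  Sam (knave): "Mira is a knight exactly when Milo is a knight" — false. ✓
  Mira (knave): "Sam is a knight and Milo is a knight" — false. ✓
  Eli (knight): "Milo is a knight if Sam is a knight" — true. ✓
This is the unique consistent assignment.

Knights: Milo and Eli. Knaves: Sam and Mira.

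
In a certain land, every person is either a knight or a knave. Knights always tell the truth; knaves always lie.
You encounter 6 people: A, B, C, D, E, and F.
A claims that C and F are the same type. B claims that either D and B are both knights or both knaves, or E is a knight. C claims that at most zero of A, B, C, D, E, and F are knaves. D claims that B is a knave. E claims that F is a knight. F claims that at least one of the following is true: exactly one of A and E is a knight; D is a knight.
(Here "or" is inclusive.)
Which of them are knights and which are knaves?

A is a knave, B is a knight, C is a knave, D is a knave, E is a knight, and F is a knight.

A is a knave; "C and F are the same type" is false, as required.
As a knight, B's statement "either D and B are both knights or both knaves, or E is a knight" should be true; it is.
As a knave, C's statement "at most zero of A, B, C, D, E, and F are knaves" should be false; it is.
Since D is a knave, "B is a knave" needs to be false, which holds.
Since E is a knight, "F is a knight" needs to be true, which holds.
F is a knight, and the claim "at least one of the following is true: exactly one of A and E is a knight; D is a knight" is indeed true.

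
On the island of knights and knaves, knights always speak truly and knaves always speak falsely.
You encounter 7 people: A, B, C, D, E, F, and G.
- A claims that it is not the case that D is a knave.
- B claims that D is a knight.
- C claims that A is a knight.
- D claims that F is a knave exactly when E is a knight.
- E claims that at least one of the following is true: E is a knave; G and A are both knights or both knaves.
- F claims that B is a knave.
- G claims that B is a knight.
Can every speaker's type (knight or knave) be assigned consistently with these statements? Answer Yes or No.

One consistent assignment: A=knight, B=knight, C=knight, D=knight, E=knight, F=knave, G=knight.

Yes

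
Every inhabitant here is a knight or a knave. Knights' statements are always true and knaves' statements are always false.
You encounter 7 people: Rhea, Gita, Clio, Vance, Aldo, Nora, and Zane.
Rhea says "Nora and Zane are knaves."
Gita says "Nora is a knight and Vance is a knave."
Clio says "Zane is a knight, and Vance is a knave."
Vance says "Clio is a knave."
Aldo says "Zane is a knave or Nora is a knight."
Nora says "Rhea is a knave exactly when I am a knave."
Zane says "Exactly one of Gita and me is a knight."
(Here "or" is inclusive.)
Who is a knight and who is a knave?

Rhea is a knight, Gita is a knave, Clio is a knave, Vance is a knight, Aldo is a knight, Nora is a knave, and Zane is a knave.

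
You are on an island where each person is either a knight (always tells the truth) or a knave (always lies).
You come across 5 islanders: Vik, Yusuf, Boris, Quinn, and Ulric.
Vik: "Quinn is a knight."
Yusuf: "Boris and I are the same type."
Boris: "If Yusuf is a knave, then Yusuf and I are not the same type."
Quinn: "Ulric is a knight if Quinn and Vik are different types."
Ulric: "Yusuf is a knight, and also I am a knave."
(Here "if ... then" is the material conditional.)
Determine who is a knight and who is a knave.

Vik (knight): "Quinn is a knight" — true. ✓
Yusuf is a knave, so "Boris and I are the same type" must be False — and it is.
As a knight, Boris's statement "if Yusuf is a knave, then Yusuf and I are not the same type" should be true; it is.
Quinn is a knight, and the claim "Ulric is a knight if Quinn and Vik are different types" is indeed true.
Ulric is a knave; "Yusuf is a knight, and also I am a knave" is False, as required.

Vik is a knight, Yusuf is a knave, Boris is a knight, Quinn is a knight, and Ulric is a knave.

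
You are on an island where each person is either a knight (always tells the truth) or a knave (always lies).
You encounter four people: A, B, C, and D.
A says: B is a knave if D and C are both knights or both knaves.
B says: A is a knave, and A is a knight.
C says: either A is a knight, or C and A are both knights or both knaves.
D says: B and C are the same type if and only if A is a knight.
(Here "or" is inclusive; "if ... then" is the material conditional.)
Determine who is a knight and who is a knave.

A is a knight, B is a knave, C is a knight, and D is a knave.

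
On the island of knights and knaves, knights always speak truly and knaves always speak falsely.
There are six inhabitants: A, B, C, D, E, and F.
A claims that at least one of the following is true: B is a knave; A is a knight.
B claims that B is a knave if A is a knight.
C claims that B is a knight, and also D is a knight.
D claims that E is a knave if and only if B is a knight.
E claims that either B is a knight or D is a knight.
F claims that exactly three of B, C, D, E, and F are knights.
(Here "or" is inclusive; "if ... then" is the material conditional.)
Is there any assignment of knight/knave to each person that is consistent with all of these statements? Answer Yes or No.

One consistent assignment: A=knave, B=knight, C=knave, D=knave, E=knight, F=knight.

Yes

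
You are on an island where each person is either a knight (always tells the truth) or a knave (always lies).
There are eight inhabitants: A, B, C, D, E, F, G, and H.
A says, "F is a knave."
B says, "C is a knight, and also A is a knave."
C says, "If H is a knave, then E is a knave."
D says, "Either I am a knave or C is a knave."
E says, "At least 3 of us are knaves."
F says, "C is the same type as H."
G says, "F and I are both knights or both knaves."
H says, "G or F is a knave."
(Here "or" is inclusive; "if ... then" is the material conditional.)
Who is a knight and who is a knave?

Knights: D, E, F, and G. Knaves: A, B, C, and H.

As a knave, A's statement "F is a knave" should be false; it is.
As a knave, B's statement "C is a knight, and also A is a knave" should be false; it is.
C is a knave; "if H is a knave, then E is a knave" is false, as required.
D is a knight; "either I am a knave or C is a knave" is True, as required.
E is a knight; "at least 3 of us are knaves" is True, as required.
F is a knight; "C is the same type as H" is True, as required.
G is a knight, and the claim "F and I are both knights or both knaves" is indeed True.
H is a knave, so "G or F is a knave" must be false — and it is.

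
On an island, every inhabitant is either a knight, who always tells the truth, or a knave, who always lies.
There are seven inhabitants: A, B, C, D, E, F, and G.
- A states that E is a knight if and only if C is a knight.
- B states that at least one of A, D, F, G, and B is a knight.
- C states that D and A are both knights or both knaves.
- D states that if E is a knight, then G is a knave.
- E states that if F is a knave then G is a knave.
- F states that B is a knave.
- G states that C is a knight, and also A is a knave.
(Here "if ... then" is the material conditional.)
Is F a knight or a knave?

F is a knave.

Consistent assignments: {A=knight, B=knight, C=knight, D=knight, E=knight, F=knave, G=knave}; {A=knave, B=knight, C=knave, D=knight, E=knight, F=knave, G=knave}
In every consistent assignment, F is a knave.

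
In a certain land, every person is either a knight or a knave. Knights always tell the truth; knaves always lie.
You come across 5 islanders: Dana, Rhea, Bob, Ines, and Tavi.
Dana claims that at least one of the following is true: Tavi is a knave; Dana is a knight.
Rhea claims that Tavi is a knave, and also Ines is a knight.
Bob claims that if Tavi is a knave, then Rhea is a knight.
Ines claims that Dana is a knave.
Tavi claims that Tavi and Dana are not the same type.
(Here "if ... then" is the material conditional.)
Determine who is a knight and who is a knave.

Dana is a knave; "at least one of the following is true: Tavi is a knave; Dana is a knight" is False, as required.
Since Rhea is a knave, "Tavi is a knave, and also Ines is a knight" needs to be False, which holds.
Bob is a knight, so "if Tavi is a knave, then Rhea is a knight" must be true — and it is.
Ines (knight): "Dana is a knave" — true. ✓
Tavi is a knight; "Tavi and Dana are not the same type" is true, as required.

Dana is a knave, Rhea is a knave, Bob is a knight, Ines is a knight, and Tavi is a knight.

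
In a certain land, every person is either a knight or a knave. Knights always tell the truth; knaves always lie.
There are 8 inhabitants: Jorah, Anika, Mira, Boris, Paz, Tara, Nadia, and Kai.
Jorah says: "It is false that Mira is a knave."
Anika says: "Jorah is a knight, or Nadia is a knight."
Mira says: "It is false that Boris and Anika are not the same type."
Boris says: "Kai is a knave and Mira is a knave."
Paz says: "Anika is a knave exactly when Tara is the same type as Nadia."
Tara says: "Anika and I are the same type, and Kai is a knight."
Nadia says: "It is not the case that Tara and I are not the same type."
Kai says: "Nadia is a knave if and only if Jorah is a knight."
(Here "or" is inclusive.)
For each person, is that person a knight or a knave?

Jorah is a knave, Anika is a knight, Mira is a knave, Boris is a knave, Paz is a knave, Tara is a knight, Nadia is a knight, and Kai is a knight.

As a knave, Jorah's statement "it is false that Mira is a knave" should be False; it is.
Anika is a knight, so "Jorah is a knight, or Nadia is a knight" must be True — and it is.
As a knave, Mira's statement "it is false that Boris and Anika are not the same type" should be False; it is.
As a knave, Boris's statement "Kai is a knave and Mira is a knave" should be False; it is.
Since Paz is a knave, "Anika is a knave exactly when Tara is the same type as Nadia" needs to be False, which holds.
As a knight, Tara's statement "Anika and I are the same type, and Kai is a knight" should be True; it is.
Nadia (knight): "it is not the case that Tara and I are not the same type" — True. ✓
As a knight, Kai's statement "Nadia is a knave if and only if Jorah is a knight" should be True; it is.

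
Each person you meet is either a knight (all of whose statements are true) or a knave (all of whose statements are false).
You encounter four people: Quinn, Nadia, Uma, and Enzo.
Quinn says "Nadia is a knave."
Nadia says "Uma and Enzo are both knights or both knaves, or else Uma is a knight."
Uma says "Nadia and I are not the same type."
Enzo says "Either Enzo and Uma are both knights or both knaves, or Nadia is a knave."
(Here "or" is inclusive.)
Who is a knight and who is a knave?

Quinn is a knight, Nadia is a knave, Uma is a knave, and Enzo is a knight.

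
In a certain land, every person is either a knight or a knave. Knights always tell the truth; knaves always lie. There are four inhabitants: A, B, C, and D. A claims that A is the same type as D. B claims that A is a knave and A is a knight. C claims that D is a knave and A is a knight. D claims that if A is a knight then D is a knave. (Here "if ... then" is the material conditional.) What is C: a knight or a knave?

C is a knave.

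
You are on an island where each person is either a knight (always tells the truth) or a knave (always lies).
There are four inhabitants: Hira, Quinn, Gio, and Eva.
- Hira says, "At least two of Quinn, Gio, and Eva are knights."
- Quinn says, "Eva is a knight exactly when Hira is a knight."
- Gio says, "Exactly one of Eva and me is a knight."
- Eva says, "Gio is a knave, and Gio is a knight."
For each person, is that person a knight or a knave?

Hira is a knave, so "at least two of Quinn, Gio, and Eva are knights" must be False — and it is.
As a knight, Quinn's statement "Eva is a knight exactly when Hira is a knight" should be True; it is.
Gio is a knave; "exactly one of Eva and me is a knight" is False, as required.
Eva (knave): "Gio is a knave, and Gio is a knight" — False. ✓

Hira is a knave, Quinn is a knight, Gio is a knave, and Eva is a knave.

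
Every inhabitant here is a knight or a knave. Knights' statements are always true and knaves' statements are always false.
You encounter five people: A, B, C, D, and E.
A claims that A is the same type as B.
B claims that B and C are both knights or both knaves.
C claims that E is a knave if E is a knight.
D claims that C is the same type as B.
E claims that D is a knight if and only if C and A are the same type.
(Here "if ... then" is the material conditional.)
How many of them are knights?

3

The unique consistent assignment is A=knave, B=knight, C=knight, D=knight, E=knave.
That has 3 knights.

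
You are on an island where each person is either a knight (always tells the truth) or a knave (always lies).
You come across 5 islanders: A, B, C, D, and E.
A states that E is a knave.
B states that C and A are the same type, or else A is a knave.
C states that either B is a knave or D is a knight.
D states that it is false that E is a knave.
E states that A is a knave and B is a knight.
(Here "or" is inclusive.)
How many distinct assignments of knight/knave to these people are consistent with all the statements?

1

Consistent assignments:
  A=knave, B=knight, C=knight, D=knight, E=knight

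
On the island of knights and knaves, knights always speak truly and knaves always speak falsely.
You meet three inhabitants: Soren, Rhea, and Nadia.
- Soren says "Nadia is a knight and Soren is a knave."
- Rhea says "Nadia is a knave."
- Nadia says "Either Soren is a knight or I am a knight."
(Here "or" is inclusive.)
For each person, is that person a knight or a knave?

Since Soren is a knave, "Nadia is a knight and Soren is a knave" needs to be False, which holds.
Since Rhea is a knight, "Nadia is a knave" needs to be true, which holds.
Nadia is a knave, and the claim "either Soren is a knight or I am a knight" is indeed False.

Knights: Rhea. Knaves: Soren and Nadia.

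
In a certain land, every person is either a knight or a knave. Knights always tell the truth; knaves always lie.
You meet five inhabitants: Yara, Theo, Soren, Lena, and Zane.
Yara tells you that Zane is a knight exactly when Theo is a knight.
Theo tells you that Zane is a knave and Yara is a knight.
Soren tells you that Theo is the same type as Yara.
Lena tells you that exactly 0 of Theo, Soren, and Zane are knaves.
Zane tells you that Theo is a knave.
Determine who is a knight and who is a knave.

Yara is a knave, Theo is a knave, Soren is a knight, Lena is a knave, and Zane is a knight.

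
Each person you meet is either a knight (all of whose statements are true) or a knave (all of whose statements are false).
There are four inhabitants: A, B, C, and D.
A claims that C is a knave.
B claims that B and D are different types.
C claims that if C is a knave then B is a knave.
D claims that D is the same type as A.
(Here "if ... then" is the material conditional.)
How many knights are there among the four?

2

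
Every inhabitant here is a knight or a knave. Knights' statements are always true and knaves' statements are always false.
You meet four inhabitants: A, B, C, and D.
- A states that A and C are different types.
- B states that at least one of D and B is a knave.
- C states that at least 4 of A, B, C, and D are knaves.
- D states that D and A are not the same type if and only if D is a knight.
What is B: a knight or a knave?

B is a knight.

Consistent assignments: {A=knight, B=knight, C=knave, D=knave}
In every consistent assignment, B is a knight.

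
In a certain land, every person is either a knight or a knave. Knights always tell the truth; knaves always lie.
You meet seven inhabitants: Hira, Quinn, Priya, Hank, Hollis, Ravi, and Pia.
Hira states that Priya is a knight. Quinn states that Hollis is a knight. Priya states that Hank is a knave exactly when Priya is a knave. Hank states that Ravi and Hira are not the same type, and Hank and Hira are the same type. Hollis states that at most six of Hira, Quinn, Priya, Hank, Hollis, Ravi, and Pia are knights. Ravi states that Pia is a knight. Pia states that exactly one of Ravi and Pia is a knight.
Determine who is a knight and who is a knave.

Hira is a knight, Quinn is a knight, Priya is a knight, Hank is a knight, Hollis is a knight, Ravi is a knave, and Pia is a knave.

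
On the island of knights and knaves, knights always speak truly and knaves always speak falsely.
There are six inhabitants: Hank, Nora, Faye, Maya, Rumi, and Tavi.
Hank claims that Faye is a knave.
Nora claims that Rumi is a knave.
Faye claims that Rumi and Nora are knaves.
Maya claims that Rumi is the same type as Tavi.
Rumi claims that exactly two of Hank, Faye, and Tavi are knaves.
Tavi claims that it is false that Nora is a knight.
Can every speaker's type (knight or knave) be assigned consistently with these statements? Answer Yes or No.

No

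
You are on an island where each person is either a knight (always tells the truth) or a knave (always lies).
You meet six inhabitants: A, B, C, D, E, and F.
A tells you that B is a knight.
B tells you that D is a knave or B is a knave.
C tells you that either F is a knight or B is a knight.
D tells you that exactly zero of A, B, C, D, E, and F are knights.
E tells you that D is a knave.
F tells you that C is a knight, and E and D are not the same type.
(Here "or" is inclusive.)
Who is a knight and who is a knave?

A is a knight, B is a knight, C is a knight, D is a knave, E is a knight, and F is a knight.

A is a knight; "B is a knight" is True, as required.
B is a knight; "D is a knave or B is a knave" is True, as required.
C is a knight, so "either F is a knight or B is a knight" must be True — and it is.
D is a knave, and the claim "exactly zero of A, B, C, D, E, and F are knights" is indeed False.
E is a knight, and the claim "D is a knave" is indeed True.
As a knight, F's statement "C is a knight, and E and D are not the same type" should be True; it is.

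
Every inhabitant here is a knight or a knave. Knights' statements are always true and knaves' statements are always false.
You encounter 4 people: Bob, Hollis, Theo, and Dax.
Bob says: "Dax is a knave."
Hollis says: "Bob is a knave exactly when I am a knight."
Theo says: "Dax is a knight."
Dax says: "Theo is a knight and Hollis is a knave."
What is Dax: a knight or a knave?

Dax is a knight.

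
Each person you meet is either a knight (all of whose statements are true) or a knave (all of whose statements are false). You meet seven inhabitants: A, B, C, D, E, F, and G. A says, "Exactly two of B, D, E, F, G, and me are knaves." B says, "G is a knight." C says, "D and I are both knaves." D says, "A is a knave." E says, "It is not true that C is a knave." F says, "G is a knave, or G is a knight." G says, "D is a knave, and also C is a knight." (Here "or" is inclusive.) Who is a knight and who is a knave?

A is a knave, B is a knave, C is a knave, D is a knight, E is a knave, F is a knight, and G is a knave.

A is a knave, and the claim "exactly two of B, D, E, F, G, and me are knaves" is indeed false.
Since B is a knave, "G is a knight" needs to be false, which holds.
As a knave, C's statement "D and I are both knaves" should be false; it is.
As a knight, D's statement "A is a knave" should be True; it is.
E (knave): "it is not true that C is a knave" — false. ✓
F (knight): "G is a knave, or G is a knight" — True. ✓
As a knave, G's statement "D is a knave, and also C is a knight" should be false; it is.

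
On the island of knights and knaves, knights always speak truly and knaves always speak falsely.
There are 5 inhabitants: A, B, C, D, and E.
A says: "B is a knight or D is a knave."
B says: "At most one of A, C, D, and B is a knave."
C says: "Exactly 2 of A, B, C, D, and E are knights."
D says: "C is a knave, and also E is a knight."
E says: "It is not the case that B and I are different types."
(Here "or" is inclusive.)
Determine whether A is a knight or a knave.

A is a knight.

Consistent assignments: {A=knight, B=knight, C=knave, D=knight, E=knight}
In every consistent assignment, A is a knight.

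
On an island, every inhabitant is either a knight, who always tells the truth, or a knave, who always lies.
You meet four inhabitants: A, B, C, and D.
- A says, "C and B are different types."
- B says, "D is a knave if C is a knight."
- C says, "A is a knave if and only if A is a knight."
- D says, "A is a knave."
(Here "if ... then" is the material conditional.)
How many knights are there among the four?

The unique consistent assignment is A=knight, B=knight, C=knave, D=knave.
That has 2 knights.

2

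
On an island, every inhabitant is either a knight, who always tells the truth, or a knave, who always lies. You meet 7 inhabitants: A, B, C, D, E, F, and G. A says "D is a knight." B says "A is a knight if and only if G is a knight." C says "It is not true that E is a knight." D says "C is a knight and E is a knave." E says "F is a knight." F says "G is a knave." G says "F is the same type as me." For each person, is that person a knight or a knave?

Knights: B, E, and F. Knaves: A, C, D, and G.

A (knave): "D is a knight" — false. ✓
B (knight): "A is a knight if and only if G is a knight" — True. ✓
C is a knave, and the claim "it is not true that E is a knight" is indeed false.
D is a knave, so "C is a knight and E is a knave" must be false — and it is.
E (knight): "F is a knight" — True. ✓
F (knight): "G is a knave" — True. ✓
Since G is a knave, "F is the same type as me" needs to be false, which holds.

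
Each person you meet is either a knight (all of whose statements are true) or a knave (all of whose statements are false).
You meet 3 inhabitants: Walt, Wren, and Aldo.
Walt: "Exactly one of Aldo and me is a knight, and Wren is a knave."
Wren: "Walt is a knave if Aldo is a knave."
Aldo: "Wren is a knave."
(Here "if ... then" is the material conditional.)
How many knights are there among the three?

1

The unique consistent assignment is Walt=knave, Wren=knight, Aldo=knave.
That has 1 knight.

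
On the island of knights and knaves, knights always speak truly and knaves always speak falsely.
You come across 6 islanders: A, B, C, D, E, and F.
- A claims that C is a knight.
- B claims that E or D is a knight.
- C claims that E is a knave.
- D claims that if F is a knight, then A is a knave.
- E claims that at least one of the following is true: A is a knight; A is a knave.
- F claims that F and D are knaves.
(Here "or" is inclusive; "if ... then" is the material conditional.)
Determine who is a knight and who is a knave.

A is a knave, and the claim "C is a knight" is indeed false.
B is a knight; "E or D is a knight" is true, as required.
C is a knave; "E is a knave" is false, as required.
Since D is a knight, "if F is a knight, then A is a knave" needs to be true, which holds.
E is a knight, and the claim "at least one of the following is true: A is a knight; A is a knave" is indeed true.
F is a knave, so "F and D are knaves" must be false — and it is.

Knights: B, D, and E. Knaves: A, C, and F.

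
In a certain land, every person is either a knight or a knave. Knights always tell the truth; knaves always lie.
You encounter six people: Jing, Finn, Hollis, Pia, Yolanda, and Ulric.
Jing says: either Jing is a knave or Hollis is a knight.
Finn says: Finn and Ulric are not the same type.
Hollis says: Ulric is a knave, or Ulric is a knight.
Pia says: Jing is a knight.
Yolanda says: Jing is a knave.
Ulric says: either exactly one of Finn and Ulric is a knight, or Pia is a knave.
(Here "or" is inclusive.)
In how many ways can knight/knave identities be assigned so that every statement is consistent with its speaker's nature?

1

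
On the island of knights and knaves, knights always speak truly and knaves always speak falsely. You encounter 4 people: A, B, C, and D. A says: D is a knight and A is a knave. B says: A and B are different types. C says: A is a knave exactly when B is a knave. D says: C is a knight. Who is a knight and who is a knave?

A (knave): "D is a knight and A is a knave" — False. ✓
B (knight): "A and B are different types" — True. ✓
Since C is a knave, "A is a knave exactly when B is a knave" needs to be False, which holds.
D is a knave; "C is a knight" is False, as required.

Knights: B. Knaves: A, C, and D.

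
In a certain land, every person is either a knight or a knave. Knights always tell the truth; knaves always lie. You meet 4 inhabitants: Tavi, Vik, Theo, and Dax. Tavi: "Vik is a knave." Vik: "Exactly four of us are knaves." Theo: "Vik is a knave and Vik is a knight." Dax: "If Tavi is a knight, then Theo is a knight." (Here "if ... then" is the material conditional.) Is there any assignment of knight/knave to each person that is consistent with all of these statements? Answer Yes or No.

Yes

One consistent assignment: Tavi=knight, Vik=knave, Theo=knave, Dax=knave.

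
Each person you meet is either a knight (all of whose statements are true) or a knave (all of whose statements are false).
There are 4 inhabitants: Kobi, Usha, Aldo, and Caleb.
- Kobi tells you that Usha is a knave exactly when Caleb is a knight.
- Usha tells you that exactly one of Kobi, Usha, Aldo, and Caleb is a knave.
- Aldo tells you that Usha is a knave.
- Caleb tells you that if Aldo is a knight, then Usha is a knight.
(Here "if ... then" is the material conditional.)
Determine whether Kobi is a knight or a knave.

Kobi is a knave.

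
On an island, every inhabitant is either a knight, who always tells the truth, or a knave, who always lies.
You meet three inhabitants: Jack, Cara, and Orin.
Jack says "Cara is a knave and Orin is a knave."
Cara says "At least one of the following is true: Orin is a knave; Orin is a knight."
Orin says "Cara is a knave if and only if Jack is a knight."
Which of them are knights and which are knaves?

Jack is a knave, Cara is a knight, and Orin is a knight.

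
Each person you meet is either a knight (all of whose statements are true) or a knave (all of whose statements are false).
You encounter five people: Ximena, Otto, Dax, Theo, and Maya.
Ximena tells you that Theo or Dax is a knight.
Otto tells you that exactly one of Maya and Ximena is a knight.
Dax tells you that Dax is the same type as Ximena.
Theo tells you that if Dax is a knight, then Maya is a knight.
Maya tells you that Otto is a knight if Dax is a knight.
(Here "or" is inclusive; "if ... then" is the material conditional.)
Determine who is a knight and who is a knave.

Knights: Ximena, Theo, and Maya. Knaves: Otto and Dax.

Since Ximena is a knight, "Theo or Dax is a knight" needs to be True, which holds.
Otto is a knave, so "exactly one of Maya and Ximena is a knight" must be False — and it is.
Dax is a knave; "Dax is the same type as Ximena" is False, as required.
Theo is a knight, so "if Dax is a knight, then Maya is a knight" must be True — and it is.
Maya is a knight, so "Otto is a knight if Dax is a knight" must be True — and it is.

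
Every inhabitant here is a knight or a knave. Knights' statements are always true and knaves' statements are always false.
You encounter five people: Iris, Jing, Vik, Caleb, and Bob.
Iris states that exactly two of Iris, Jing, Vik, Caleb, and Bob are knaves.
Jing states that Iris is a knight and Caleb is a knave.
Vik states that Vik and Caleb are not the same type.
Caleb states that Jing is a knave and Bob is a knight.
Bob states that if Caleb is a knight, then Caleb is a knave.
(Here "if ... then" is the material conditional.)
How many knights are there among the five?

3

The unique consistent assignment is Iris=knight, Jing=knight, Vik=knave, Caleb=knave, Bob=knight.
That has 3 knights.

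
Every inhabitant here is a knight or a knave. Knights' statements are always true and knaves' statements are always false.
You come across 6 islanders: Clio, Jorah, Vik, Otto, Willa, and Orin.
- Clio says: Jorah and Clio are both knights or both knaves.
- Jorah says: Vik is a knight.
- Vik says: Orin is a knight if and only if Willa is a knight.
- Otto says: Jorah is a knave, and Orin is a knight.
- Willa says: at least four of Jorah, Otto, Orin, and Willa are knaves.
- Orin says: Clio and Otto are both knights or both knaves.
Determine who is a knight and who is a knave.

Knights: Clio, Jorah, and Vik. Knaves: Otto, Willa, and Orin.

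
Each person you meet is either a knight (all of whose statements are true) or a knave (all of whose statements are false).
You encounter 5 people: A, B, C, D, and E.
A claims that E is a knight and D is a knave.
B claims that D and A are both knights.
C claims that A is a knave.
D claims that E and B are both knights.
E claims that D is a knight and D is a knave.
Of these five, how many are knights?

The unique consistent assignment is A=knave, B=knave, C=knight, D=knave, E=knave.
That has 1 knight.

1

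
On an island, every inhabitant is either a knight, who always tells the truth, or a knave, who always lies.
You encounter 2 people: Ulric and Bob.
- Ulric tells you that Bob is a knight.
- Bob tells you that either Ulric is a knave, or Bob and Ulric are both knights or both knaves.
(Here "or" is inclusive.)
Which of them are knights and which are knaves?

Ulric is a knight, so "Bob is a knight" must be True — and it is.
Bob is a knight; "either Ulric is a knave, or Bob and Ulric are both knights or both knaves" is True, as required.

Ulric is a knight and Bob is a knight.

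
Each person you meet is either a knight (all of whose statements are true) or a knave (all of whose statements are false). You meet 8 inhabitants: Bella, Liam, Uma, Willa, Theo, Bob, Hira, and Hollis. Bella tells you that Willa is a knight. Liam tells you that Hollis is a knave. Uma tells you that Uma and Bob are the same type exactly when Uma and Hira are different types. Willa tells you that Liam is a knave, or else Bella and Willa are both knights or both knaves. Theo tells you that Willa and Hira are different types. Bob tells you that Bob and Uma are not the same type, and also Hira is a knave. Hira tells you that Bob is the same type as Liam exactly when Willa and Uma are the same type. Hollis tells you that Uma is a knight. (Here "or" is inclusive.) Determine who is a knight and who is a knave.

Bella is a knight, Liam is a knave, Uma is a knight, Willa is a knight, Theo is a knave, Bob is a knave, Hira is a knight, and Hollis is a knight.

Bella is a knight, so "Willa is a knight" must be True — and it is.
As a knave, Liam's statement "Hollis is a knave" should be false; it is.
Uma is a knight; "Uma and Bob are the same type exactly when Uma and Hira are different types" is True, as required.
Willa is a knight, so "Liam is a knave, or else Bella and Willa are both knights or both knaves" must be True — and it is.
Theo is a knave; "Willa and Hira are different types" is false, as required.
Bob is a knave; "Bob and Uma are not the same type, and also Hira is a knave" is false, as required.
Hira (knight): "Bob is the same type as Liam exactly when Willa and Uma are the same type" — True. ✓
Hollis is a knight, and the claim "Uma is a knight" is indeed True.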